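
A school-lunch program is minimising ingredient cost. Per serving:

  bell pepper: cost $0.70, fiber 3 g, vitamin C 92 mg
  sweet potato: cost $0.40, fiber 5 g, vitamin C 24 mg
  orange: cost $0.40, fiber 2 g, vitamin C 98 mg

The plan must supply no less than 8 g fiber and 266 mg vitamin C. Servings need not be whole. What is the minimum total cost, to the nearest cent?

$1.26

At the optimum either one food covers both requirements or two foods hit both targets exactly; no other combination can be cheaper.
bell pepper only: max(8/3, 266/92) = 2.891 servings → $2.02.
sweet potato only: max(8/5, 266/24) = 11.08 servings → $4.43.
orange only: max(8/2, 266/98) = 4 servings → $1.60.
bell pepper + sweet potato: intersection lies outside the first quadrant.
bell pepper + orange with both tight: 2.291 servings and 0.5636 servings → $1.83.
sweet potato + orange with both tight: 0.5701 servings and 2.575 servings → $1.26.
Cheapest feasible corner: $1.26.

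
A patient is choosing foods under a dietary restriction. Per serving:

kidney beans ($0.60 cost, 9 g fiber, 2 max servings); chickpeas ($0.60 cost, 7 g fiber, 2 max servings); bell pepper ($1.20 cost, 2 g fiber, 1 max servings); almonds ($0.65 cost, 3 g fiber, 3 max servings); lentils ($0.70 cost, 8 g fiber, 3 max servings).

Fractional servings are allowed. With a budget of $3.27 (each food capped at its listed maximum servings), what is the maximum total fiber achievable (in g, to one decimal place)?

41.9 g

Fiber per dollar: kidney beans 15, chickpeas 11.67, lentils 11.43, almonds 4.615, bell pepper 1.667.
Take 2 servings of kidney beans: spends $1.20, +18.0 g fiber (running total 18.0 g).
Take 2 servings of chickpeas: spends $1.20, +14.0 g fiber (running total 32.0 g).
Take 1.243 servings of lentils: spends $0.87, +9.9 g fiber (running total 41.9 g).
Filling greedily by fiber-per-dollar is optimal for one linear limit, giving 41.9 g.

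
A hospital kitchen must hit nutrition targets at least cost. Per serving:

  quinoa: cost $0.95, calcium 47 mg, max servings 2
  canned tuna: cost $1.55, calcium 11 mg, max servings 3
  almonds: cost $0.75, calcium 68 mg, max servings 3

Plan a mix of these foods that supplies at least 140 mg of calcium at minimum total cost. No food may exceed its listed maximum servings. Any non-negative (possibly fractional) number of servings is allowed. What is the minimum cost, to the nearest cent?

$1.54

Cost per mg of calcium: almonds $0.0110, quinoa $0.0202, canned tuna $0.1409.
Take 2.059 servings of almonds: +140.0 mg calcium for $1.54 (total $1.54, still need 0.0 mg).
Greedy by cheapest-per-mg is optimal for a single linear constraint, so the minimum cost is $1.54.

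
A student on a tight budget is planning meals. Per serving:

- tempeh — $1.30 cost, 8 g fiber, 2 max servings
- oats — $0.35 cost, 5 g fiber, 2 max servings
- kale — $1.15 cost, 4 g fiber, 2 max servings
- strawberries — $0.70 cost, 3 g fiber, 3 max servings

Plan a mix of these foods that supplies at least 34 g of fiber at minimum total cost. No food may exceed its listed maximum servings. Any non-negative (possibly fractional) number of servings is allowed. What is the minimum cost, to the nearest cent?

$5.17

Cost per g of fiber: oats $0.0700, tempeh $0.1625, strawberries $0.2333, kale $0.2875.
Take 2 servings of oats: +10.0 g fiber for $0.70 (total $0.70, still need 24.0 g).
Take 2 servings of tempeh: +16.0 g fiber for $2.60 (total $3.30, still need 8.0 g).
Take 2.667 servings of strawberries: +8.0 g fiber for $1.87 (total $5.17, still need 0.0 g).
Greedy by cheapest-per-g is optimal for a single linear constraint, so the minimum cost is $5.17.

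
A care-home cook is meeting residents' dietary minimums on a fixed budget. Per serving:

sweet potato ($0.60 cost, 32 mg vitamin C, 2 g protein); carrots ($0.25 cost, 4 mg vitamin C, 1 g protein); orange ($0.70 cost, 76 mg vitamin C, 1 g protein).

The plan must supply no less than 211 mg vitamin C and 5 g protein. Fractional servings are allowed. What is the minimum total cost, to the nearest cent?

$2.37

sweet potato only: max(211/32, 5/2) = 6.594 servings → $3.96.
carrots only: max(211/4, 5/1) = 52.75 servings → $13.19.
orange only: max(211/76, 5/1) = 5 servings → $3.50.
sweet potato + carrots: the both-tight solution has a negative serving — not a feasible corner.
sweet potato + orange with both tight: 1.408 servings and 2.183 servings → $2.37.
carrots + orange with both tight: 2.347 servings and 2.653 servings → $2.44.
So the least-cost plan costs $2.37.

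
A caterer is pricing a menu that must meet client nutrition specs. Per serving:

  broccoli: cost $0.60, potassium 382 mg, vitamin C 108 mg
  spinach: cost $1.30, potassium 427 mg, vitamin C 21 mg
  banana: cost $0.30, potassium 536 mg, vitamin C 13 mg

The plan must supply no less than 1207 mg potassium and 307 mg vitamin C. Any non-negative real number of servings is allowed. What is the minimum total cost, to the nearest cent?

$1.76

broccoli only: max(1207/382, 307/108) = 3.16 servings → $1.90.
spinach only: max(1207/427, 307/21) = 14.62 servings → $19.00.
banana only: max(1207/536, 307/13) = 23.62 servings → $7.08.
broccoli + spinach with both tight: 2.776 servings and 0.3434 servings → $2.11.
broccoli + banana with both tight: 2.813 servings and 0.2472 servings → $1.76.
spinach + banana with both targets exact would need a negative amount; discard.
So the least-cost plan costs $1.76.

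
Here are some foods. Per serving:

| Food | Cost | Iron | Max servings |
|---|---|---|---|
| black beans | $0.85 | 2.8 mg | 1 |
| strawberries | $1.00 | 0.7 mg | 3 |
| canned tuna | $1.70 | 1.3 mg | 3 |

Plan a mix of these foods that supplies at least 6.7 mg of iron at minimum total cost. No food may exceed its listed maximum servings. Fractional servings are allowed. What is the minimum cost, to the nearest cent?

Cost per mg of iron: black beans $0.3036, canned tuna $1.3077, strawberries $1.4286.
Take 1 serving of black beans: +2.8 mg iron for $0.85 (total $0.85, still need 3.9 mg).
Take 3 servings of canned tuna: +3.9 mg iron for $5.10 (total $5.95, still need 0.0 mg).
Greedy by cheapest-per-mg is optimal for a single linear constraint, so the minimum cost is $5.95.

$5.95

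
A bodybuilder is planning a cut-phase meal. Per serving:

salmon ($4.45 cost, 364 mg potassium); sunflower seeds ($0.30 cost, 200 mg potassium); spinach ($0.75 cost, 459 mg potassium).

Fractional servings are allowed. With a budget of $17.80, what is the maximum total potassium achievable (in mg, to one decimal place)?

11866.7 mg

Potassium per dollar: sunflower seeds 666.7, spinach 612, salmon 81.8.
With no serving limits, spend the whole cost allowance on sunflower seeds: $17.80 / $0.30 × 200 mg = 11866.7 mg.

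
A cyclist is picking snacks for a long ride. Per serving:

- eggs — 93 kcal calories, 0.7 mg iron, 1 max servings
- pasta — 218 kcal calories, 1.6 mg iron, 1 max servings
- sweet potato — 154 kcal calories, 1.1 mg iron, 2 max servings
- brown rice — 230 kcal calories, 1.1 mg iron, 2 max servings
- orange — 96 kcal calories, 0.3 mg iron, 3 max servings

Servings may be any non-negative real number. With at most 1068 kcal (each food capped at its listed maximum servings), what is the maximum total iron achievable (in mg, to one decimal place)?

6.6 mg

Iron per kcal: eggs 0.007527, pasta 0.007339, sweet potato 0.007143, brown rice 0.004783, orange 0.003125.
Take 1 serving of eggs: uses 93 kcal, +0.7 mg iron (running total 0.7 mg).
Take 1 serving of pasta: uses 218 kcal, +1.6 mg iron (running total 2.3 mg).
Take 2 servings of sweet potato: uses 308 kcal, +2.2 mg iron (running total 4.5 mg).
Take 1.952 servings of brown rice: uses 449 kcal, +2.1 mg iron (running total 6.6 mg).
Filling greedily by iron-per-kcal is optimal for one linear limit, giving 6.6 mg.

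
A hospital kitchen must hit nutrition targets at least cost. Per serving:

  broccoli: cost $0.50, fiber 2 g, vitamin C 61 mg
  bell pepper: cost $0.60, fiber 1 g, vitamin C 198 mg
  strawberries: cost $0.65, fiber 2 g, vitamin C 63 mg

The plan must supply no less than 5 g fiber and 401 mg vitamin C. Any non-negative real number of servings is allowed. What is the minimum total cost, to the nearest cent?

$1.77

This is a tiny linear program; its minimum lies at a vertex of the feasible set. List the vertices and price them.
broccoli only: max(5/2, 401/61) = 6.574 servings → $3.29.
bell pepper only: max(5/1, 401/198) = 5 servings → $3.00.
strawberries only: max(5/2, 401/63) = 6.365 servings → $4.14.
broccoli + bell pepper with both tight: 1.758 servings and 1.484 servings → $1.77.
broccoli + strawberries: intersection lies outside the first quadrant.
bell pepper + strawberries with both tight: 1.462 servings and 1.769 servings → $2.03.
Cheapest feasible corner: $1.77.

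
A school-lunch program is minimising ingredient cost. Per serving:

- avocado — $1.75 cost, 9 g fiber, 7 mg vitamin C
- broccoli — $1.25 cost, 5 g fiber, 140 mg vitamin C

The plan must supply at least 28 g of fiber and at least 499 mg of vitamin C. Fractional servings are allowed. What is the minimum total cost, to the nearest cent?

$6.42

Check every corner: each single food scaled to meet both minima, and each pair solved so both constraints bind.
avocado only: max(28/9, 499/7) = 71.29 servings → $124.75.
broccoli only: max(28/5, 499/140) = 5.6 servings → $7.00.
avocado + broccoli with both tight: 1.163 servings and 3.506 servings → $6.42.
So the least-cost plan costs $6.42.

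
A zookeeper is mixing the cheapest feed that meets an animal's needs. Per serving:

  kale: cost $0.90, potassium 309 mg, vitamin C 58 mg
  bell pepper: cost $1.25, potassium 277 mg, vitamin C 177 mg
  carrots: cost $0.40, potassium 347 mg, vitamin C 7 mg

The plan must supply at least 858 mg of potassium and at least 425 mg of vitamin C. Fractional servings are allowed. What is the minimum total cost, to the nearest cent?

$3.20

A basic optimal solution has at most two foods positive. Try each food alone and each pair with both targets met exactly.
kale only: max(858/309, 425/58) = 7.328 servings → $6.59.
bell pepper only: max(858/277, 425/177) = 3.097 servings → $3.87.
carrots only: max(858/347, 425/7) = 60.71 servings → $24.29.
kale + bell pepper with both tight: 0.8839 servings and 2.112 servings → $3.43.
kale + carrots: the both-tight solution has a negative serving — not a feasible corner.
bell pepper + carrots with both tight: 2.378 servings and 0.574 servings → $3.20.
So the least-cost plan costs $3.20.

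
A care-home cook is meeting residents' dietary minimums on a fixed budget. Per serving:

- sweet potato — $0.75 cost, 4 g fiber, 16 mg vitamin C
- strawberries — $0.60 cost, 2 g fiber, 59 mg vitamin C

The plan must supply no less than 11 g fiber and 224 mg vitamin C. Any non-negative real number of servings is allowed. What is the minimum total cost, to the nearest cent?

With two linear requirements the optimum uses one or two foods; enumerate the corners.
sweet potato only: max(11/4, 224/16) = 14 servings → $10.50.
strawberries only: max(11/2, 224/59) = 5.5 servings → $3.30.
sweet potato + strawberries with both tight: 0.9853 servings and 3.529 servings → $2.86.
Cheapest feasible corner: $2.86.

$2.86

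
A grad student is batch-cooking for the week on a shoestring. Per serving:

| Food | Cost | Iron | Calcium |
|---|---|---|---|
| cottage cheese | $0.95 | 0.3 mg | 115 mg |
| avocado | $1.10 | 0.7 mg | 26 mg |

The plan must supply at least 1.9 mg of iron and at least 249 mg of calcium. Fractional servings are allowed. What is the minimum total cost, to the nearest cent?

$3.81

At the optimum either one food covers both requirements or two foods hit both targets exactly; no other combination can be cheaper.
cottage cheese only: max(1.9/0.3, 249/115) = 6.333 servings → $6.02.
avocado only: max(1.9/0.7, 249/26) = 9.577 servings → $10.53.
cottage cheese + avocado with both tight: 1.718 servings and 1.978 servings → $3.81.
The minimum over all feasible corners is $3.81.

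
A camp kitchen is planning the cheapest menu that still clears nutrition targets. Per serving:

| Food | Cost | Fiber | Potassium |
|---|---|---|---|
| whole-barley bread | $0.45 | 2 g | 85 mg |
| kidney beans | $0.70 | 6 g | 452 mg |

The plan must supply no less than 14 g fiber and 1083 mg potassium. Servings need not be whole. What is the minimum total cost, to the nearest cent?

$1.68

With two linear requirements the optimum uses one or two foods; enumerate the corners.
whole-barley bread only: max(14/2, 1083/85) = 12.74 servings → $5.73.
kidney beans only: max(14/6, 1083/452) = 2.396 servings → $1.68.
whole-barley bread + kidney beans: intersection lies outside the first quadrant.
The minimum over all feasible corners is $1.68.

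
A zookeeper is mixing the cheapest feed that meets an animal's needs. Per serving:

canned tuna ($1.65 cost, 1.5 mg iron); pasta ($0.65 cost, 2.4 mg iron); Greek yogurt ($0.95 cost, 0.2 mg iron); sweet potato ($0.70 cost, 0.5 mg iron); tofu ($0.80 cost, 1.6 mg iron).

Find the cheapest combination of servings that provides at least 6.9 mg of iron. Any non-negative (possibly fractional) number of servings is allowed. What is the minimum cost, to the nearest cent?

$1.87

Cost per mg of iron: pasta $0.2708, tofu $0.5000, canned tuna $1.1000, sweet potato $1.4000, Greek yogurt $4.7500.
With no serving limits, use only pasta: 6.9 mg / 2.4 mg = 2.875 servings × $0.65 = $1.87.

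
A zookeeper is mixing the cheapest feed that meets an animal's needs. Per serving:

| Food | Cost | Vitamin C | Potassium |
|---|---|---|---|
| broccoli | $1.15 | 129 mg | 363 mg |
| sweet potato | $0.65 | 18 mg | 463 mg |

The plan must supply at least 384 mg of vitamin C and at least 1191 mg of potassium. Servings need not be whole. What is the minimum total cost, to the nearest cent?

$3.55

Two binding constraints pin down two serving amounts, so the optimal mix uses at most two foods. The candidates are each food alone (scaled to the tighter of vitamin C/potassium) and each pair with both constraints tight.
broccoli only: max(384/129, 1191/363) = 3.281 servings → $3.77.
sweet potato only: max(384/18, 1191/463) = 21.33 servings → $13.87.
broccoli + sweet potato with both tight: 2.939 servings and 0.2678 servings → $3.55.
The minimum over all feasible corners is $3.55.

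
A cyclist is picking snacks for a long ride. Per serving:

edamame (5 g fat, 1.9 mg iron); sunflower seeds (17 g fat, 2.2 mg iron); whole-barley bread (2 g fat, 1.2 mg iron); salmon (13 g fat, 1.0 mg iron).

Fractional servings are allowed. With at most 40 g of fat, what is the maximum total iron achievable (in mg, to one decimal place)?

Iron per g fat: whole-barley bread 0.6, edamame 0.38, sunflower seeds 0.1294, salmon 0.07692.
With no serving limits, spend the whole fat allowance on whole-barley bread: 40 g / 2 g × 1.2 mg = 24.0 mg.

24.0 mg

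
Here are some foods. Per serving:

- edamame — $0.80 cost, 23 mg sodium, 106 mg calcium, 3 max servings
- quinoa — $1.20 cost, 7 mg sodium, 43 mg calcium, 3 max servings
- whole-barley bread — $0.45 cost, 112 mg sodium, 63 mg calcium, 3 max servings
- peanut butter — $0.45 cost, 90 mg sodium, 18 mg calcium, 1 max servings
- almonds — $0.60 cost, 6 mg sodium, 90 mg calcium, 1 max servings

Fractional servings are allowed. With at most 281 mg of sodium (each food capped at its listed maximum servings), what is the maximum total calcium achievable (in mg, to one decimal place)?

Calcium per mg sodium: almonds 15, quinoa 6.143, edamame 4.609, whole-barley bread 0.5625, peanut butter 0.2.
Take 1 serving of almonds: uses 6 mg sodium, +90.0 mg calcium (running total 90.0 mg).
Take 3 servings of quinoa: uses 21 mg sodium, +129.0 mg calcium (running total 219.0 mg).
Take 3 servings of edamame: uses 69 mg sodium, +318.0 mg calcium (running total 537.0 mg).
Take 1.652 servings of whole-barley bread: uses 185 mg sodium, +104.1 mg calcium (running total 641.1 mg).
Filling greedily by calcium-per-mg sodium is optimal for one linear limit, giving 641.1 mg.

641.1 mg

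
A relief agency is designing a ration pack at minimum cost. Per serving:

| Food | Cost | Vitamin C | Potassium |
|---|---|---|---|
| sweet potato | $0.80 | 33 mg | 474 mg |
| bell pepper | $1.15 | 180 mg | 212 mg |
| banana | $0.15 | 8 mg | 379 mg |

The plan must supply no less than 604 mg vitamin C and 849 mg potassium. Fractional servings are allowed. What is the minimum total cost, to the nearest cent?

$3.90

An LP optimum is at a vertex; with two nutrient constraints at most two foods are used. Check each candidate.
sweet potato only: max(604/33, 849/474) = 18.3 servings → $14.64.
bell pepper only: max(604/180, 849/212) = 4.005 servings → $4.61.
banana only: max(604/8, 849/379) = 75.5 servings → $11.32.
sweet potato + bell pepper with both tight: 0.3163 servings and 3.298 servings → $4.05.
sweet potato + banana: intersection lies outside the first quadrant.
bell pepper + banana with both tight: 3.339 servings and 0.3724 servings → $3.90.
Cheapest feasible corner: $3.90.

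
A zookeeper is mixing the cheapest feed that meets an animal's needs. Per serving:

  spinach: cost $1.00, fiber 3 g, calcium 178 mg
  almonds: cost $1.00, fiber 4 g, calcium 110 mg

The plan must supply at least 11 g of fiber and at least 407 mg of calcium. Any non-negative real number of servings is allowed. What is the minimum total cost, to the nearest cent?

$3.02

The cheapest plan sits at a corner of the feasible region — with two constraints it uses at most two foods.
spinach only: max(11/3, 407/178) = 3.667 servings → $3.67.
almonds only: max(11/4, 407/110) = 3.7 servings → $3.70.
spinach + almonds with both tight: 1.094 servings and 1.929 servings → $3.02.
Cheapest feasible corner: $3.02.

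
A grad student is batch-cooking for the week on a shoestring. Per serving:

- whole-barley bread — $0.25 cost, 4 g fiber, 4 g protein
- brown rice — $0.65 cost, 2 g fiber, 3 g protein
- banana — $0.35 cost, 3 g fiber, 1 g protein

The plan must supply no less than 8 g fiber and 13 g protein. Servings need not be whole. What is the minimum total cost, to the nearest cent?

$0.81

Check every corner: each single food scaled to meet both minima, and each pair solved so both constraints bind.
whole-barley bread only: max(8/4, 13/4) = 3.25 servings → $0.81.
brown rice only: max(8/2, 13/3) = 4.333 servings → $2.82.
banana only: max(8/3, 13/1) = 13 servings → $4.55.
whole-barley bread + brown rice: intersection lies outside the first quadrant.
whole-barley bread + banana: intersection lies outside the first quadrant.
brown rice + banana: the both-tight solution has a negative serving — not a feasible corner.
Cheapest feasible corner: $0.81.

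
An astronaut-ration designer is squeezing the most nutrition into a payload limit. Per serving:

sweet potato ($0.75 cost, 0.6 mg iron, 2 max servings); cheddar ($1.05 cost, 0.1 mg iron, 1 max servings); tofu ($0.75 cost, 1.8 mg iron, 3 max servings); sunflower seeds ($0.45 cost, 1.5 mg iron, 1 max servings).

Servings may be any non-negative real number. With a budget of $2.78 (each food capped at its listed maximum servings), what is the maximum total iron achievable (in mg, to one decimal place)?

Iron per dollar: sunflower seeds 3.333, tofu 2.4, sweet potato 0.8, cheddar 0.09524.
Take 1 serving of sunflower seeds: spends $0.45, +1.5 mg iron (running total 1.5 mg).
Take 3 servings of tofu: spends $2.25, +5.4 mg iron (running total 6.9 mg).
Take 0.1067 servings of sweet potato: spends $0.08, +0.1 mg iron (running total 7.0 mg).
Greedy by best ratio exhausts the cost allowance optimally: 7.0 mg.

7.0 mg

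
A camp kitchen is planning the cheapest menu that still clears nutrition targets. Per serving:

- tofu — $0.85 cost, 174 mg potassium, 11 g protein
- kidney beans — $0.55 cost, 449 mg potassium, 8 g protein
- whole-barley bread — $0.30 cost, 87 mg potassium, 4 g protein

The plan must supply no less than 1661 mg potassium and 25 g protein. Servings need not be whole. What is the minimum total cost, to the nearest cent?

Two binding constraints pin down two serving amounts, so the optimal mix uses at most two foods. The candidates are each food alone (scaled to the tighter of potassium/protein) and each pair with both constraints tight.
tofu only: max(1661/174, 25/11) = 9.546 servings → $8.11.
kidney beans only: max(1661/449, 25/8) = 3.699 servings → $2.03.
whole-barley bread only: max(1661/87, 25/4) = 19.09 servings → $5.73.
tofu + kidney beans with both targets exact would need a negative amount; discard.
tofu + whole-barley bread: intersection lies outside the first quadrant.
kidney beans + whole-barley bread with both targets exact would need a negative amount; discard.
Cheapest feasible corner: $2.03.

$2.03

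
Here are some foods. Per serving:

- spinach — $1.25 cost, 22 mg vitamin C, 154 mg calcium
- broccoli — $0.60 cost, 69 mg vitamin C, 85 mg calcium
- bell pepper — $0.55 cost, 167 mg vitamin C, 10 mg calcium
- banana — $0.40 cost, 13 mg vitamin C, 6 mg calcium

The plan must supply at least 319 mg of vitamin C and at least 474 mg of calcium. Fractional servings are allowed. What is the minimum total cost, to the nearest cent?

$3.35

spinach only: max(319/22, 474/154) = 14.5 servings → $18.12.
broccoli only: max(319/69, 474/85) = 5.576 servings → $3.35.
bell pepper only: max(319/167, 474/10) = 47.4 servings → $26.07.
banana only: max(319/13, 474/6) = 79 servings → $31.60.
spinach + broccoli with both tight: 0.6385 servings and 4.42 servings → $3.45.
spinach + bell pepper with both tight: 2.979 servings and 1.518 servings → $4.56.
spinach + banana with both tight: 2.272 servings and 20.69 servings → $11.12.
broccoli + bell pepper: the both-tight solution has a negative serving — not a feasible corner.
broccoli + banana: the both-tight solution has a negative serving — not a feasible corner.
bell pepper + banana with both targets exact would need a negative amount; discard.
Cheapest feasible corner: $3.35.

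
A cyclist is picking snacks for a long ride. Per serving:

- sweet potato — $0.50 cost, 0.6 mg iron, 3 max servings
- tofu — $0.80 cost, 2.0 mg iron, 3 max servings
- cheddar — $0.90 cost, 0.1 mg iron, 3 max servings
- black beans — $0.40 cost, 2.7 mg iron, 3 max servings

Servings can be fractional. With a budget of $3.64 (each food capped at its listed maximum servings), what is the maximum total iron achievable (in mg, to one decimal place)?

Iron per dollar: black beans 6.75, tofu 2.5, sweet potato 1.2, cheddar 0.1111.
Take 3 servings of black beans: spends $1.20, +8.1 mg iron (running total 8.1 mg).
Take 3 servings of tofu: spends $2.40, +6.0 mg iron (running total 14.1 mg).
Take 0.08 servings of sweet potato: spends $0.04, +0.0 mg iron (running total 14.1 mg).
Greedy by best ratio exhausts the cost allowance optimally: 14.1 mg.

14.1 mg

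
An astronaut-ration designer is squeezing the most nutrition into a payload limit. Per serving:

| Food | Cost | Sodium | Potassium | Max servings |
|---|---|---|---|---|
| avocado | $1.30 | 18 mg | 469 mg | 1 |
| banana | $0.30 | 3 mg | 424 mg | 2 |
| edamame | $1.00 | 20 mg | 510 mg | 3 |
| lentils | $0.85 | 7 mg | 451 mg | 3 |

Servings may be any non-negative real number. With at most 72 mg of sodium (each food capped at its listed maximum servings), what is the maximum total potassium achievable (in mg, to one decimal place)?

3358.5 mg

Potassium per mg sodium: banana 141.3, lentils 64.43, avocado 26.06, edamame 25.5.
Take 2 servings of banana: uses 6 mg sodium, +848.0 mg potassium (running total 848.0 mg).
Take 3 servings of lentils: uses 21 mg sodium, +1353.0 mg potassium (running total 2201.0 mg).
Take 1 serving of avocado: uses 18 mg sodium, +469.0 mg potassium (running total 2670.0 mg).
Take 1.35 servings of edamame: uses 27 mg sodium, +688.5 mg potassium (running total 3358.5 mg).
Filling greedily by potassium-per-mg sodium is optimal for one linear limit, giving 3358.5 mg.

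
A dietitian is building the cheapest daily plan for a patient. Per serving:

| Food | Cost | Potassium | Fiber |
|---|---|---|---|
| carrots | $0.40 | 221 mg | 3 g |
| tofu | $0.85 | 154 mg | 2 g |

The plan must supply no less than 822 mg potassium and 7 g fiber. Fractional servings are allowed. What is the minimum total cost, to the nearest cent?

Minimising a linear cost over {potassium ≥ 822, fiber ≥ 7, servings ≥ 0} — the optimum is at a vertex, using one or two foods.
carrots only: max(822/221, 7/3) = 3.719 servings → $1.49.
tofu only: max(822/154, 7/2) = 5.338 servings → $4.54.
carrots + tofu with both targets exact would need a negative amount; discard.
The minimum over all feasible corners is $1.49.

$1.49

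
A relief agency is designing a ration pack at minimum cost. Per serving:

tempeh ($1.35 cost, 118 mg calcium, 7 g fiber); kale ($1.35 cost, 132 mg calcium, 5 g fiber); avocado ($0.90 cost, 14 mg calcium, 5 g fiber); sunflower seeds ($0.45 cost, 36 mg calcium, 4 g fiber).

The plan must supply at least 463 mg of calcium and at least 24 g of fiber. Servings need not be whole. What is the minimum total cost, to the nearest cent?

The cheapest plan sits at a corner of the feasible region — with two constraints it uses at most two foods.
tempeh only: max(463/118, 24/7) = 3.924 servings → $5.30.
kale only: max(463/132, 24/5) = 4.8 servings → $6.48.
avocado only: max(463/14, 24/5) = 33.07 servings → $29.76.
sunflower seeds only: max(463/36, 24/4) = 12.86 servings → $5.79.
tempeh + kale with both tight: 2.554 servings and 1.225 servings → $5.10.
tempeh + avocado: intersection lies outside the first quadrant.
tempeh + sunflower seeds: the both-tight solution has a negative serving — not a feasible corner.
kale + avocado with both tight: 3.354 servings and 1.446 servings → $5.83.
kale + sunflower seeds with both tight: 2.839 servings and 2.451 servings → $4.94.
avocado + sunflower seeds with both targets exact would need a negative amount; discard.
Cheapest feasible corner: $4.94.

$4.94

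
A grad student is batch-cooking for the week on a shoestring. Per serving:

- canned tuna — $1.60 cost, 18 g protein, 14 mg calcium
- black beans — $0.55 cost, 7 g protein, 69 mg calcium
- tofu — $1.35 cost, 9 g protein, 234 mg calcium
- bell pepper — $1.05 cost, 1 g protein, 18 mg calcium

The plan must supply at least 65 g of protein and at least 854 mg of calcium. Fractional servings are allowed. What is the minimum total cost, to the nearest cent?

Compare the cost at each extreme point of the feasible region.
canned tuna only: max(65/18, 854/14) = 61 servings → $97.60.
black beans only: max(65/7, 854/69) = 12.38 servings → $6.81.
tofu only: max(65/9, 854/234) = 7.222 servings → $9.75.
bell pepper only: max(65/1, 854/18) = 65 servings → $68.25.
canned tuna + black beans with both targets exact would need a negative amount; discard.
canned tuna + tofu with both tight: 1.841 servings and 3.539 servings → $7.72.
canned tuna + bell pepper with both tight: 1.019 servings and 46.65 servings → $50.62.
black beans + tofu with both tight: 7.398 servings and 1.468 servings → $6.05.
black beans + bell pepper with both tight: 5.544 servings and 26.19 servings → $30.55.
tofu + bell pepper: the both-tight solution has a negative serving — not a feasible corner.
So the least-cost plan costs $6.05.

$6.05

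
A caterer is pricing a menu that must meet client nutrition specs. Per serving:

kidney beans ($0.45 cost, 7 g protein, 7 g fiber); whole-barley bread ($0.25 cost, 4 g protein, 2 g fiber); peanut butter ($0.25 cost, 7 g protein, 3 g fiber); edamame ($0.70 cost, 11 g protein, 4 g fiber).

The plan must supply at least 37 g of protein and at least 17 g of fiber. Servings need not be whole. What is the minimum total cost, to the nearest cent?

$1.38

Compare the cost at each extreme point of the feasible region.
kidney beans only: max(37/7, 17/7) = 5.286 servings → $2.38.
whole-barley bread only: max(37/4, 17/2) = 9.25 servings → $2.31.
peanut butter only: max(37/7, 17/3) = 5.667 servings → $1.42.
edamame only: max(37/11, 17/4) = 4.25 servings → $2.98.
kidney beans + whole-barley bread: the both-tight solution has a negative serving — not a feasible corner.
kidney beans + peanut butter with both tight: 0.2857 servings and 5 servings → $1.38.
kidney beans + edamame with both tight: 0.7959 servings and 2.857 servings → $2.36.
whole-barley bread + peanut butter with both tight: 4 servings and 3 servings → $1.75.
whole-barley bread + edamame with both tight: 6.5 servings and 1 serving → $2.33.
peanut butter + edamame: intersection lies outside the first quadrant.
The minimum over all feasible corners is $1.38.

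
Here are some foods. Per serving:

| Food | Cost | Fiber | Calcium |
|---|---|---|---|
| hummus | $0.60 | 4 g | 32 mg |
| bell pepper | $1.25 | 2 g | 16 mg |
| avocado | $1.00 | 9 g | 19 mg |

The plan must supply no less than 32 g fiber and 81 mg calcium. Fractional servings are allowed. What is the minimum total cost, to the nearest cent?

$3.64

hummus only: max(32/4, 81/32) = 8 servings → $4.80.
bell pepper only: max(32/2, 81/16) = 16 servings → $20.00.
avocado only: max(32/9, 81/19) = 4.263 servings → $4.26.
hummus + bell pepper (both tight): parallel constraints — no distinct corner.
hummus + avocado with both tight: 0.5708 servings and 3.302 servings → $3.64.
bell pepper + avocado with both tight: 1.142 servings and 3.302 servings → $4.73.
Cheapest feasible corner: $3.64.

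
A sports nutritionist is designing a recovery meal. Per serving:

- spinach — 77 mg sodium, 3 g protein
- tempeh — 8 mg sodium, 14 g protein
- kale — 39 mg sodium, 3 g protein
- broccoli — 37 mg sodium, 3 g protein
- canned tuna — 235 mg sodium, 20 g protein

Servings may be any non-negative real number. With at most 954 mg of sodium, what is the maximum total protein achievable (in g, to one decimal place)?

Protein per mg sodium: tempeh 1.75, canned tuna 0.08511, broccoli 0.08108, kale 0.07692, spinach 0.03896.
With no serving limits, spend the whole sodium allowance on tempeh: 954 mg / 8 mg × 14 g = 1669.5 g.

1669.5 g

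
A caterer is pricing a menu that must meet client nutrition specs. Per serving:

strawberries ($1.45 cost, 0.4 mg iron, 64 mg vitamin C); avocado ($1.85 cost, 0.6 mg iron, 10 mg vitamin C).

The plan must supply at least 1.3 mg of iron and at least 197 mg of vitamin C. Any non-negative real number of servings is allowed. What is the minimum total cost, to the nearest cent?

$4.67

Check every corner: each single food scaled to meet both minima, and each pair solved so both constraints bind.
strawberries only: max(1.3/0.4, 197/64) = 3.25 servings → $4.71.
avocado only: max(1.3/0.6, 197/10) = 19.7 servings → $36.45.
strawberries + avocado with both tight: 3.058 servings and 0.1279 servings → $4.67.
Cheapest feasible corner: $4.67.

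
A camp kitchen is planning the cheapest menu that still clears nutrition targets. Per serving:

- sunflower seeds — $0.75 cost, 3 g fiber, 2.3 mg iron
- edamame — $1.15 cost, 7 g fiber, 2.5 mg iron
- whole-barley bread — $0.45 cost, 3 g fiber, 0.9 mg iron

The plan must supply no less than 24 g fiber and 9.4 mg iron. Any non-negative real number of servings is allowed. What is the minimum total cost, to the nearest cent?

A basic optimal solution has at most two foods positive. Try each food alone and each pair with both targets met exactly.
sunflower seeds only: max(24/3, 9.4/2.3) = 8 servings → $6.00.
edamame only: max(24/7, 9.4/2.5) = 3.76 servings → $4.32.
whole-barley bread only: max(24/3, 9.4/0.9) = 10.44 servings → $4.70.
sunflower seeds + edamame with both tight: 0.6744 servings and 3.14 servings → $4.12.
sunflower seeds + whole-barley bread with both tight: 1.571 servings and 6.429 servings → $4.07.
edamame + whole-barley bread: the both-tight solution has a negative serving — not a feasible corner.
Cheapest feasible corner: $4.07.

$4.07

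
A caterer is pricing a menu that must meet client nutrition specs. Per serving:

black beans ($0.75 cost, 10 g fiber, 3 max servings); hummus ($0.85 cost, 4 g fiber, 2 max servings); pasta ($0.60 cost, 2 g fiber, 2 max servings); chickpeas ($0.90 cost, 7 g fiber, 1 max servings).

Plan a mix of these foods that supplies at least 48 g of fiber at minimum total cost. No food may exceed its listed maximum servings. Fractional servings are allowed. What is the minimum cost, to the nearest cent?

Cost per g of fiber: black beans $0.0750, chickpeas $0.1286, hummus $0.2125, pasta $0.3000.
Take 3 servings of black beans: +30.0 g fiber for $2.25 (total $2.25, still need 18.0 g).
Take 1 serving of chickpeas: +7.0 g fiber for $0.90 (total $3.15, still need 11.0 g).
Take 2 servings of hummus: +8.0 g fiber for $1.70 (total $4.85, still need 3.0 g).
Take 1.5 servings of pasta: +3.0 g fiber for $0.90 (total $5.75, still need 0.0 g).
Filling from the cheapest source first is optimal under one linear minimum: $5.75.

$5.75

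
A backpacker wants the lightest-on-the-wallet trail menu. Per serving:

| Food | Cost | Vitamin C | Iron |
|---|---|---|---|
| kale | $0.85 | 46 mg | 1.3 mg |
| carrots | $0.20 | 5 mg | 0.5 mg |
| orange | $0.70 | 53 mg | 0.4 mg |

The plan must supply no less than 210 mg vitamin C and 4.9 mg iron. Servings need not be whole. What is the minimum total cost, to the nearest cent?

A basic optimal solution has at most two foods positive. Try each food alone and each pair with both targets met exactly.
kale only: max(210/46, 4.9/1.3) = 4.565 servings → $3.88.
carrots only: max(210/5, 4.9/0.5) = 42 servings → $8.40.
orange only: max(210/53, 4.9/0.4) = 12.25 servings → $8.57.
kale + carrots: the both-tight solution has a negative serving — not a feasible corner.
kale + orange with both tight: 3.479 servings and 0.9426 servings → $3.62.
carrots + orange with both tight: 7.171 servings and 3.286 servings → $3.73.
The minimum over all feasible corners is $3.62.

$3.62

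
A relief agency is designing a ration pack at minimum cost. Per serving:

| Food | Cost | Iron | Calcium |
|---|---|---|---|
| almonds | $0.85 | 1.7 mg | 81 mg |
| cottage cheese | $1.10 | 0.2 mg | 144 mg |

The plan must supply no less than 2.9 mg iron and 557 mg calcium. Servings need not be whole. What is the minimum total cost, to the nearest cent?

An LP optimum is at a vertex; with two nutrient constraints at most two foods are used. Check each candidate.
almonds only: max(2.9/1.7, 557/81) = 6.877 servings → $5.85.
cottage cheese only: max(2.9/0.2, 557/144) = 14.5 servings → $15.95.
almonds + cottage cheese with both tight: 1.339 servings and 3.115 servings → $4.56.
So the least-cost plan costs $4.56.

$4.56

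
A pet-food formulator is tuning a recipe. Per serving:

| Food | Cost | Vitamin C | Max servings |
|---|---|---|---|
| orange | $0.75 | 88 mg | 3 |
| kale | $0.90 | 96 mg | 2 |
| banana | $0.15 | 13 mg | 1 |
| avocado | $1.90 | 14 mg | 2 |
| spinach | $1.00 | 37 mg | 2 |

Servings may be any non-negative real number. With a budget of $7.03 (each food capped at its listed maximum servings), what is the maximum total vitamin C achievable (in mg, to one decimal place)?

Vitamin C per dollar: orange 117.3, kale 106.7, banana 86.67, spinach 37, avocado 7.368.
Take 3 servings of orange: spends $2.25, +264.0 mg vitamin C (running total 264.0 mg).
Take 2 servings of kale: spends $1.80, +192.0 mg vitamin C (running total 456.0 mg).
Take 1 serving of banana: spends $0.15, +13.0 mg vitamin C (running total 469.0 mg).
Take 2 servings of spinach: spends $2.00, +74.0 mg vitamin C (running total 543.0 mg).
Take 0.4368 servings of avocado: spends $0.83, +6.1 mg vitamin C (running total 549.1 mg).
Filling greedily by vitamin C-per-dollar is optimal for one linear limit, giving 549.1 mg.

549.1 mg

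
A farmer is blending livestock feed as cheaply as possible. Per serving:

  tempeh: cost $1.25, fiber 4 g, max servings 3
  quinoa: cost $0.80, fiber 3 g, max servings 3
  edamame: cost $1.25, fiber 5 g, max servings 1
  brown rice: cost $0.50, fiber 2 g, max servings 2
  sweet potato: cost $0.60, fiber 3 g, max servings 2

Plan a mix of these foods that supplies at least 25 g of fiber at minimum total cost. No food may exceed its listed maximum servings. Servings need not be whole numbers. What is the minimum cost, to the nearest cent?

Cost per g of fiber: sweet potato $0.2000, edamame $0.2500, brown rice $0.2500, quinoa $0.2667, tempeh $0.3125.
Take 2 servings of sweet potato: +6.0 g fiber for $1.20 (total $1.20, still need 19.0 g).
Take 1 serving of edamame: +5.0 g fiber for $1.25 (total $2.45, still need 14.0 g).
Take 2 servings of brown rice: +4.0 g fiber for $1.00 (total $3.45, still need 10.0 g).
Take 3 servings of quinoa: +9.0 g fiber for $2.40 (total $5.85, still need 1.0 g).
Take 0.25 servings of tempeh: +1.0 g fiber for $0.31 (total $6.16, still need 0.0 g).
Greedy by cheapest-per-g is optimal for a single linear constraint, so the minimum cost is $6.16.

$6.16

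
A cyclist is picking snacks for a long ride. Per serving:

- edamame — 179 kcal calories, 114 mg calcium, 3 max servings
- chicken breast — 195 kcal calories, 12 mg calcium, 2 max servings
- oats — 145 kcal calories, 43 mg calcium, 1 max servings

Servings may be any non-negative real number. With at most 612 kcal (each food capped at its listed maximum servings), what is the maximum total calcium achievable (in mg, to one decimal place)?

Calcium per kcal: edamame 0.6369, oats 0.2966, chicken breast 0.06154.
Take 3 servings of edamame: uses 537 kcal, +342.0 mg calcium (running total 342.0 mg).
Take 0.5172 servings of oats: uses 75 kcal, +22.2 mg calcium (running total 364.2 mg).
Filling greedily by calcium-per-kcal is optimal for one linear limit, giving 364.2 mg.

364.2 mg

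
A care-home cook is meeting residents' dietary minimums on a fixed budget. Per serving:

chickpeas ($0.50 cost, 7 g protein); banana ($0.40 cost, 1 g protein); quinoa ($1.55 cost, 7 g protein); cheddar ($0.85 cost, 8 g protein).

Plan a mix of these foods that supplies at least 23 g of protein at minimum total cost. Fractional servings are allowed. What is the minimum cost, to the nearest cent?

$1.64

Cost per g of protein: chickpeas $0.0714, cheddar $0.1062, quinoa $0.2214, banana $0.4000.
With no serving limits, use only chickpeas: 23 g / 7 g = 3.286 servings × $0.50 = $1.64.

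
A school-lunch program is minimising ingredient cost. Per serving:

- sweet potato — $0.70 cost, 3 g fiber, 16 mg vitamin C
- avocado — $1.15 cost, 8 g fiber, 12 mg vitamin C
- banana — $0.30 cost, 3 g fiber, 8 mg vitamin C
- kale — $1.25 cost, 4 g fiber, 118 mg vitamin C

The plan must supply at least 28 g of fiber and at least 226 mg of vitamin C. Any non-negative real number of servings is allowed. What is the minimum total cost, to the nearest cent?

Minimising a linear cost over {fiber ≥ 28, vitamin C ≥ 226, servings ≥ 0} — the optimum is at a vertex, using one or two foods.
sweet potato only: max(28/3, 226/16) = 14.12 servings → $9.89.
avocado only: max(28/8, 226/12) = 18.83 servings → $21.66.
banana only: max(28/3, 226/8) = 28.25 servings → $8.47.
kale only: max(28/4, 226/118) = 7 servings → $8.75.
sweet potato + avocado: intersection lies outside the first quadrant.
sweet potato + banana: intersection lies outside the first quadrant.
sweet potato + kale with both tight: 8.276 servings and 0.7931 servings → $6.78.
avocado + banana: intersection lies outside the first quadrant.
avocado + kale with both tight: 2.679 servings and 1.643 servings → $5.13.
banana + kale with both tight: 7.453 servings and 1.41 servings → $4.00.
Cheapest feasible corner: $4.00.

$4.00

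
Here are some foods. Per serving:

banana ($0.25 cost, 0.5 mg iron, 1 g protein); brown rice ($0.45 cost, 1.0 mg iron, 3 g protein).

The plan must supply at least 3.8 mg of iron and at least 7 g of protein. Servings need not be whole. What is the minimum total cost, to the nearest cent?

$1.71

A basic optimal solution has at most two foods positive. Try each food alone and each pair with both targets met exactly.
banana only: max(3.8/0.5, 7/1) = 7.6 servings → $1.90.
brown rice only: max(3.8/1.0, 7/3) = 3.8 servings → $1.71.
banana + brown rice: the both-tight solution has a negative serving — not a feasible corner.
The minimum over all feasible corners is $1.71.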